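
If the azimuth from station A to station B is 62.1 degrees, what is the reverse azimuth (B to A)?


back azimuth = (62.1 + 180) mod 360 = 242.1 degrees

242.1 degrees


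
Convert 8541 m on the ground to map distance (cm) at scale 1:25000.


map_cm = 8541 * 100 / 25000 = 34.164 cm ≈ 34.16 cm

34.16 cm


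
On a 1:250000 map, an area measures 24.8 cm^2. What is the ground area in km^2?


ground_area = 24.8 * (250000/100)^2 = 155000000.0 m^2 = 155.0 km^2

155.0 km^2


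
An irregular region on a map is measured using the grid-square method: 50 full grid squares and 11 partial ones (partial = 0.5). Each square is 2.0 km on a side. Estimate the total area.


effective squares = 50 + 11 * 0.5 = 55.5
area = 55.5 * 4.0 = 222.0 km^2

222.0 km^2


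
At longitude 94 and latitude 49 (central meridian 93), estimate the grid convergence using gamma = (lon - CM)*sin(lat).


gamma = (94 - 93) * sin(49) = 1 * 0.75471 = 0.755 degrees

0.755 degrees


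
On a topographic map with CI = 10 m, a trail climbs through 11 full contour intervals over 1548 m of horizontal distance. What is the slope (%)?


elevation change = 11 * 10 = 110 m
slope = 110 / 1548 * 100 = 7.1%

7.1%


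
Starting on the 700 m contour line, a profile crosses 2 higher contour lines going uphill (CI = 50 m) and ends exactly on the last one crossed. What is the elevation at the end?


elevation = 700 + 2 * 50 = 800 m

800 m


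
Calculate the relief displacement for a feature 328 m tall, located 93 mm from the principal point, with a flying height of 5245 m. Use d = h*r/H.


d = h * r / H = 328 * 93 / 5245 = 5.82 mm

5.82 mm


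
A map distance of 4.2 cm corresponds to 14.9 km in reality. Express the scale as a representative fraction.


ground = 14.9 km = 1490000 cm; RF denominator = ground / map = 1490000 / 4.2 ≈ 354762; RF = 1:354762

1:354762


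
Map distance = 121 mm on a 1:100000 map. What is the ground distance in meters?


ground = 121 mm * 100000 / 1000 = 12100.0 m

12100.0 m


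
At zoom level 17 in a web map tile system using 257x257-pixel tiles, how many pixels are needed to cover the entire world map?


tiles per axis = 2^17 = 131072
total tiles = 131072^2 = 17179869184
pixels per axis = 131072 * 257 = 33685504
total pixels = 33685504^2 = 1134713179734016

1134713179734016 pixels


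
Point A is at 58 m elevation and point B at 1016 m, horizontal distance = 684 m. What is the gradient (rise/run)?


gradient = (1016 - 58) / 684 = 958 / 684 = 1.4006

1.4006


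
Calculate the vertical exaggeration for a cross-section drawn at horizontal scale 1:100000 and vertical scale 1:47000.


VE = horizontal_scale / vertical_scale = 100000 / 47000 ≈ 2.1

2.1x


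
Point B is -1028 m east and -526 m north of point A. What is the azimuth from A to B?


az = atan2(-1028, -526) = -117.1 deg
adjusted to 0-360: 242.9 degrees

242.9 degrees


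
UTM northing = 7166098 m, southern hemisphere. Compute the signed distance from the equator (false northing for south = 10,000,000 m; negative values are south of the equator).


For southern: actual = 7166098 - 10000000 = -2833902 m

-2833902 m


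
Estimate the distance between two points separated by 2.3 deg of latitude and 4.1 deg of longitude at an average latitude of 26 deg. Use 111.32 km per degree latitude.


dlat_km = 2.3 * 111.32 = 256.036
dlon_km = 4.1 * 111.32 * cos(26) ≈ 410.22
dist = sqrt(256.036^2 + 410.22^2) ≈ 483.6 km

483.6 km


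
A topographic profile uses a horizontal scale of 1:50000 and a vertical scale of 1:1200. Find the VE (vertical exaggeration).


VE = horizontal_scale / vertical_scale = 50000 / 1200 ≈ 41.7

41.7x


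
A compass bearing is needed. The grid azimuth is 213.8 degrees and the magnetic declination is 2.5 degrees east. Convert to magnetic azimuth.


magnetic azimuth = grid azimuth - declination (east +ve)
mag_az = 213.8 - 2.5 = 211.3 degrees

211.3 degrees


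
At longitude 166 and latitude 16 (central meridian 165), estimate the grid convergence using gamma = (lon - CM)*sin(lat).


gamma = (166 - 165) * sin(16) = 1 * 0.275637 = 0.276 degrees

0.276 degrees


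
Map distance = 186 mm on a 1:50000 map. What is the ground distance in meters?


ground = 186 mm * 50000 / 1000 = 9300.0 m

9300.0 m


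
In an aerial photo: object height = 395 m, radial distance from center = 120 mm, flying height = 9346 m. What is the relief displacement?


d = h * r / H = 395 * 120 / 9346 = 5.07 mm

5.07 mm


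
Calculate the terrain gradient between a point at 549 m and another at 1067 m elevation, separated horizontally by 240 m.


gradient = (1067 - 549) / 240 = 518 / 240 = 2.1583

2.1583


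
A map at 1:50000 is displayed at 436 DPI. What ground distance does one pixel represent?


pixel_cm = 2.54 / 436 ≈ 0.005826 cm
ground = pixel_cm * 50000 / 100 = 2.54 * 50000 / (436 * 100) = 127000 / 43600 ≈ 2.91 m

2.91 m


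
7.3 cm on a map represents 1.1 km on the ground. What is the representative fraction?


ground = 1.1 km = 110000 cm; RF denominator = ground / map = 110000 / 7.3 ≈ 15068; RF = 1:15068

1:15068


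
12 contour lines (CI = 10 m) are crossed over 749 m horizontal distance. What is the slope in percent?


elevation change = 12 * 10 = 120 m
slope = 120 / 749 * 100 = 16.0%

16.0%


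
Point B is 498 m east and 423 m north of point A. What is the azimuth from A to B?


az = atan2(498, 423) = 49.7 deg
adjusted to 0-360: 49.7 degrees

49.7 degrees


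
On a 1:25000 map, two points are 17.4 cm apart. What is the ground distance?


ground = 17.4 cm * 25000 / 100 = 4350.0 m = 4.35 km

4.35 km


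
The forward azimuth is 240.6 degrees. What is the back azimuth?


back azimuth = (240.6 + 180) mod 360 = 60.6 degrees

60.6 degrees


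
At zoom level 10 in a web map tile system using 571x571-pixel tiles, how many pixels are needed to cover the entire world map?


tiles per axis = 2^10 = 1024
total tiles = 1024^2 = 1048576
pixels per axis = 1024 * 571 = 584704
total pixels = 584704^2 = 341878767616

341878767616 pixels


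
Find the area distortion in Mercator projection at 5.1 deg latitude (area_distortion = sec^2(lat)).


area_distortion = 1/cos^2(5.1) = 1.008

1.008


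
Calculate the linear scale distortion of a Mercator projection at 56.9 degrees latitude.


SF = 1 / cos(56.9) = 1 / 0.546102 = 1.831

1.831


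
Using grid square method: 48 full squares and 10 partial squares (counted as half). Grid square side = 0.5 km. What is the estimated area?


effective squares = 48 + 10 * 0.5 = 53.0
area = 53.0 * 0.25 = 13.25 km^2

13.25 km^2


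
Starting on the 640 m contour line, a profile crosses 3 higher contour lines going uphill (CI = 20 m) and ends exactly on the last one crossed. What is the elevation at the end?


elevation = 640 + 3 * 20 = 700 m

700 m


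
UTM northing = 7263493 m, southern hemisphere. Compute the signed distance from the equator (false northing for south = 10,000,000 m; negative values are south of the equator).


For southern: actual = 7263493 - 10000000 = -2736507 m

-2736507 m


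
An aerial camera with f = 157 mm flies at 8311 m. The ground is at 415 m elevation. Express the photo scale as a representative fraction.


scale = f / (H - h) = 157 mm / 7896 m = 157 / 7896000 = 1:50293

1:50293


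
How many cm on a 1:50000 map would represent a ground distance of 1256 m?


map_cm = 1256 * 100 / 50000 = 2.512 cm ≈ 2.51 cm

2.51 cm


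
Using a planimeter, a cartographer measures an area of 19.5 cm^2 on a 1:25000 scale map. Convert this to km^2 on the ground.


ground_area = 19.5 * (25000/100)^2 = 1218750.0 m^2 = 1.21875 km^2 ≈ 1.219 km^2

1.219 km^2


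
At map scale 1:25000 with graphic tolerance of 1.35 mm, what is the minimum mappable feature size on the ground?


ground = 1.35 mm * 25000 / 1000 = 33.75 m

33.75 m


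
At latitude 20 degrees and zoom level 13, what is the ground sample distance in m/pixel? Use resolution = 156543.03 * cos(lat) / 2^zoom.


res = 156543.03 * cos(20) / 2^13 = 156543.03 * 0.93969262 / 8192 = 17.96 m/pixel

17.96 m/pixel


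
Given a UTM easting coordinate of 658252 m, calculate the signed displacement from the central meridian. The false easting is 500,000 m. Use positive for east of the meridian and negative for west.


displacement = 658252 - 500000 = 158252 m

158252 m


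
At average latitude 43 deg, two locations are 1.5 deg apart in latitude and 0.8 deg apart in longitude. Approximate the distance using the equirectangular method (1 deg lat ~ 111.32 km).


dlat_km = 1.5 * 111.32 = 166.98
dlon_km = 0.8 * 111.32 * cos(43) ≈ 65.131
dist = sqrt(166.98^2 + 65.131^2) ≈ 179.2 km

179.2 km


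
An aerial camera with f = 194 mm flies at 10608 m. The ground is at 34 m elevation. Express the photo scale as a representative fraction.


scale = f / (H - h) = 194 mm / 10574 m = 194 / 10574000 = 1:54505

1:54505


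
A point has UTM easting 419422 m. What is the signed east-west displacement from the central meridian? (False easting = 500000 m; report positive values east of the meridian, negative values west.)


displacement = 419422 - 500000 = -80578 m

-80578 m


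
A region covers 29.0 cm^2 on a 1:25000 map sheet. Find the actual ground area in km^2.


ground_area = 29.0 * (25000/100)^2 = 1812500.0 m^2 = 1.8125 km^2 ≈ 1.813 km^2

1.813 km^2


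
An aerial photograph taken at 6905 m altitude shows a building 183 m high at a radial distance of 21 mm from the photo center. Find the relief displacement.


d = h * r / H = 183 * 21 / 6905 = 0.56 mm

0.56 mm


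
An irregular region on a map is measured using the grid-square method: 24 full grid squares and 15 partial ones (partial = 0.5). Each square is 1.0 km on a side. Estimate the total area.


effective squares = 24 + 15 * 0.5 = 31.5
area = 31.5 * 1.0 = 31.5 km^2

31.5 km^2


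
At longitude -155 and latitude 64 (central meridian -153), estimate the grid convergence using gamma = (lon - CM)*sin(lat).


gamma = (-155 - -153) * sin(64) = -2 * 0.898794 = -1.798 degrees

-1.798 degrees


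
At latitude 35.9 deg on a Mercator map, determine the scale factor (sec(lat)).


SF = 1 / cos(35.9) = 1 / 0.810042 = 1.235

1.235


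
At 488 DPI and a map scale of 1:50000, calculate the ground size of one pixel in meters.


pixel_cm = 2.54 / 488 ≈ 0.005205 cm
ground = pixel_cm * 50000 / 100 = 2.54 * 50000 / (488 * 100) = 127000 / 48800 ≈ 2.6 m

2.6 m


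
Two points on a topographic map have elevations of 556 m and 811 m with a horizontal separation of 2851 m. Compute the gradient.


gradient = (811 - 556) / 2851 = 255 / 2851 = 0.0894

0.0894


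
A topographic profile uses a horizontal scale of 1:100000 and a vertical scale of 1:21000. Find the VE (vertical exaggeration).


VE = horizontal_scale / vertical_scale = 100000 / 21000 ≈ 4.8

4.8x


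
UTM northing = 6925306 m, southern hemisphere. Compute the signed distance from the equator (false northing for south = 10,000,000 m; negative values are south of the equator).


For southern: actual = 6925306 - 10000000 = -3074694 m

-3074694 m


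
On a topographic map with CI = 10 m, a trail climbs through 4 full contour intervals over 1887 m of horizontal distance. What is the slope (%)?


elevation change = 4 * 10 = 40 m
slope = 40 / 1887 * 100 = 2.1%

2.1%


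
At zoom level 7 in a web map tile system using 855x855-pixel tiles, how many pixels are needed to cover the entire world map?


tiles per axis = 2^7 = 128
total tiles = 128^2 = 16384
pixels per axis = 128 * 855 = 109440
total pixels = 109440^2 = 11977113600

11977113600 pixels


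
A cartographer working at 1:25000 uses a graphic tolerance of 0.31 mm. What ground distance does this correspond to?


ground = 0.31 mm * 25000 / 1000 = 7.75 m

7.75 m


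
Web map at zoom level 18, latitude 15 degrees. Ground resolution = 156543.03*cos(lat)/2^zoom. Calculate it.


res = 156543.03 * cos(15) / 2^18 = 156543.03 * 0.96592583 / 262144 = 0.58 m/pixel

0.58 m/pixel


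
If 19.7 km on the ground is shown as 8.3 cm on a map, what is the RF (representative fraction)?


ground = 19.7 km = 1970000 cm; RF denominator = ground / map = 1970000 / 8.3 ≈ 237349; RF = 1:237349

1:237349


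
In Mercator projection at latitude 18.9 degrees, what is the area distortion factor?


area_distortion = 1/cos^2(18.9) = 1.117

1.117


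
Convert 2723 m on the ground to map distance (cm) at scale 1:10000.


map_cm = 2723 * 100 / 10000 = 27.23 cm

27.23 cm


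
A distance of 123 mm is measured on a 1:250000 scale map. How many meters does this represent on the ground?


ground = 123 mm * 250000 / 1000 = 30750.0 m

30750.0 m


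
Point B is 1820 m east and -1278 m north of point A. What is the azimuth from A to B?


az = atan2(1820, -1278) = 125.1 deg
adjusted to 0-360: 125.1 degrees

125.1 degrees


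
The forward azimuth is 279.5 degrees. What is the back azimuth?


back azimuth = (279.5 + 180) mod 360 = 99.5 degrees

99.5 degrees


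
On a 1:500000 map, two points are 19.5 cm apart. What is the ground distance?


ground = 19.5 cm * 500000 / 100 = 97500.0 m = 97.5 km

97.5 km


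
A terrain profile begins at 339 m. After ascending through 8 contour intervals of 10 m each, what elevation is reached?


elevation = 339 + 8 * 10 = 419 m

419 m


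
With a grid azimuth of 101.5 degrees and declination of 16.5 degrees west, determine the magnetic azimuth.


magnetic azimuth = grid azimuth - declination (east +ve)
mag_az = 101.5 - -16.5 = 118.0 degrees

118.0 degrees


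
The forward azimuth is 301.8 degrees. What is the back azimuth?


back azimuth = (301.8 + 180) mod 360 = 121.8 degrees

121.8 degrees


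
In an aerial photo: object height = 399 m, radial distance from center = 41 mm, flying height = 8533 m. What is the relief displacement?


d = h * r / H = 399 * 41 / 8533 = 1.92 mm

1.92 mm


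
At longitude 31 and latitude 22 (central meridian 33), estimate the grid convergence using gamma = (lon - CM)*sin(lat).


gamma = (31 - 33) * sin(22) = -2 * 0.374607 = -0.749 degrees

-0.749 degrees


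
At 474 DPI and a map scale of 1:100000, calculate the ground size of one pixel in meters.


pixel_cm = 2.54 / 474 ≈ 0.005359 cm
ground = pixel_cm * 100000 / 100 = 2.54 * 100000 / (474 * 100) = 254000 / 47400 ≈ 5.36 m

5.36 m


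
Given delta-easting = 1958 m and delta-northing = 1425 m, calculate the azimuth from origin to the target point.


az = atan2(1958, 1425) = 54.0 deg
adjusted to 0-360: 54.0 degrees

54.0 degrees


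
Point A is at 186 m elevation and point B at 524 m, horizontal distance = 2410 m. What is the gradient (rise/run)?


gradient = (524 - 186) / 2410 = 338 / 2410 = 0.1402

0.1402


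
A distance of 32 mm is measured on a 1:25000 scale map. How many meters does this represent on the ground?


ground = 32 mm * 25000 / 1000 = 800.0 m

800.0 m


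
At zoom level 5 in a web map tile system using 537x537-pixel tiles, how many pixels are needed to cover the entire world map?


tiles per axis = 2^5 = 32
total tiles = 32^2 = 1024
pixels per axis = 32 * 537 = 17184
total pixels = 17184^2 = 295289856

295289856 pixels


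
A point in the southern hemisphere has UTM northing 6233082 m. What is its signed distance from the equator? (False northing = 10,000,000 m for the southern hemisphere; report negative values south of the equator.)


For southern: actual = 6233082 - 10000000 = -3766918 m

-3766918 m


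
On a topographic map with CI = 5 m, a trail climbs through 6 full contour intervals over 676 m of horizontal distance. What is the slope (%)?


elevation change = 6 * 5 = 30 m
slope = 30 / 676 * 100 = 4.4%

4.4%


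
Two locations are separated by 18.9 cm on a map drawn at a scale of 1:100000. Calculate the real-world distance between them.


ground = 18.9 cm * 100000 / 100 = 18900.0 m = 18.9 km

18.9 km


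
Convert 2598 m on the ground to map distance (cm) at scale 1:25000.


map_cm = 2598 * 100 / 25000 = 10.392 cm ≈ 10.39 cm

10.39 cm


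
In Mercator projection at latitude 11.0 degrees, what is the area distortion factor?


area_distortion = 1/cos^2(11.0) = 1.038

1.038


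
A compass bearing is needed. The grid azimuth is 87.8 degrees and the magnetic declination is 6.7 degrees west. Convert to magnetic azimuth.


magnetic azimuth = grid azimuth - declination (east +ve)
mag_az = 87.8 - -6.7 = 94.5 degrees

94.5 degrees


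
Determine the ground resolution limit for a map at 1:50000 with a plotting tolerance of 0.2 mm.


ground = 0.2 mm * 50000 / 1000 = 10.0 m

10.0 m


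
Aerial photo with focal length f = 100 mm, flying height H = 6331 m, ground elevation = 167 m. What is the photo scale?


scale = f / (H - h) = 100 mm / 6164 m = 100 / 6164000 = 1:61640

1:61640


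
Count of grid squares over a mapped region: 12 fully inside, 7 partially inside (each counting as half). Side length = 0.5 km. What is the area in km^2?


effective squares = 12 + 7 * 0.5 = 15.5
area = 15.5 * 0.25 = 3.875 km^2

3.875 km^2


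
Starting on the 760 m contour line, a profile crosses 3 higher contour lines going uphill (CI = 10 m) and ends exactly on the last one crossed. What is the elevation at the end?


elevation = 760 + 3 * 10 = 790 m

790 m


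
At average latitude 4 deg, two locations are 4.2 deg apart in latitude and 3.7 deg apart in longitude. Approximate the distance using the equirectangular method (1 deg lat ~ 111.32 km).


dlat_km = 4.2 * 111.32 = 467.544
dlon_km = 3.7 * 111.32 * cos(4) ≈ 410.881
dist = sqrt(467.544^2 + 410.881^2) ≈ 622.4 km

622.4 km


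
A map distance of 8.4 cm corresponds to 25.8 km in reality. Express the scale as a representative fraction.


ground = 25.8 km = 2580000 cm; RF denominator = ground / map = 2580000 / 8.4 ≈ 307143; RF = 1:307143

1:307143


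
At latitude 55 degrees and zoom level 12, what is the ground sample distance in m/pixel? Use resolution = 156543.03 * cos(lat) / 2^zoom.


res = 156543.03 * cos(55) / 2^12 = 156543.03 * 0.57357644 / 4096 = 21.92 m/pixel

21.92 m/pixel


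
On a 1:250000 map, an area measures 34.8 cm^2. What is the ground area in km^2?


ground_area = 34.8 * (250000/100)^2 = 217500000.0 m^2 = 217.5 km^2

217.5 km^2


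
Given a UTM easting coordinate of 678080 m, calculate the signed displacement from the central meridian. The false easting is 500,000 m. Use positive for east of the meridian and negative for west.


displacement = 678080 - 500000 = 178080 m

178080 m


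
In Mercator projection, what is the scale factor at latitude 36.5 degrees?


SF = 1 / cos(36.5) = 1 / 0.803857 = 1.244

1.244


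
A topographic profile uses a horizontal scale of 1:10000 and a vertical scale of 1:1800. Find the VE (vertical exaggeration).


VE = horizontal_scale / vertical_scale = 10000 / 1800 ≈ 5.6

5.6x


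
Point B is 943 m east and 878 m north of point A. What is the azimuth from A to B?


az = atan2(943, 878) = 47.0 deg
adjusted to 0-360: 47.0 degrees

47.0 degrees


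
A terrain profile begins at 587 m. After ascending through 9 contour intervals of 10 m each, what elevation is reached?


elevation = 587 + 9 * 10 = 677 m

677 m


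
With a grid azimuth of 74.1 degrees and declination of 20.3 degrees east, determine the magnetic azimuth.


magnetic azimuth = grid azimuth - declination (east +ve)
mag_az = 74.1 - 20.3 = 53.8 degrees

53.8 degrees


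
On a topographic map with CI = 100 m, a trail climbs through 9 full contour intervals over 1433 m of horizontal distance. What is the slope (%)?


elevation change = 9 * 100 = 900 m
slope = 900 / 1433 * 100 = 62.8%

62.8%


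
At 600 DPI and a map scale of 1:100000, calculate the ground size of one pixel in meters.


pixel_cm = 2.54 / 600 ≈ 0.004233 cm
ground = pixel_cm * 100000 / 100 = 2.54 * 100000 / (600 * 100) = 254000 / 60000 ≈ 4.23 m

4.23 m


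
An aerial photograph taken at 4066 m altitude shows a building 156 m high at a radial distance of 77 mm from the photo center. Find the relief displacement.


d = h * r / H = 156 * 77 / 4066 = 2.95 mm

2.95 mm


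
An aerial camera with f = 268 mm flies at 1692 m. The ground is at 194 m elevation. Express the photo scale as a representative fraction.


scale = f / (H - h) = 268 mm / 1498 m = 268 / 1498000 = 1:5590

1:5590


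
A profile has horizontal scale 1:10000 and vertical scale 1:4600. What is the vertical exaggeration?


VE = horizontal_scale / vertical_scale = 10000 / 4600 ≈ 2.2

2.2x


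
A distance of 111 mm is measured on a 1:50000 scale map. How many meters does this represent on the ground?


ground = 111 mm * 50000 / 1000 = 5550.0 m

5550.0 m


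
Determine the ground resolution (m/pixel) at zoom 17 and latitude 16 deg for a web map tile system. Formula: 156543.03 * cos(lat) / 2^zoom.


res = 156543.03 * cos(16) / 2^17 = 156543.03 * 0.9612617 / 131072 = 1.15 m/pixel

1.15 m/pixel


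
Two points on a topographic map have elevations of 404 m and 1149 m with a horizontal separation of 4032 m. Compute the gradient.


gradient = (1149 - 404) / 4032 = 745 / 4032 = 0.1848

0.1848


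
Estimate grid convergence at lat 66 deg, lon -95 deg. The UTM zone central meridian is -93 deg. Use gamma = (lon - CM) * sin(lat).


gamma = (-95 - -93) * sin(66) = -2 * 0.913545 = -1.827 degrees

-1.827 degrees


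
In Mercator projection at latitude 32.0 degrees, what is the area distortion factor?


area_distortion = 1/cos^2(32.0) = 1.39

1.39


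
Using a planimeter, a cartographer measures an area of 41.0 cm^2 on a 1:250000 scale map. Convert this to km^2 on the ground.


ground_area = 41.0 * (250000/100)^2 = 256250000.0 m^2 = 256.25 km^2

256.25 km^2


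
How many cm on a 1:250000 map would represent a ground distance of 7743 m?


map_cm = 7743 * 100 / 250000 = 3.0972 cm ≈ 3.1 cm

3.1 cm


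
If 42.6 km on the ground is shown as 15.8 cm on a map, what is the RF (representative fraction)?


ground = 42.6 km = 4260000 cm; RF denominator = ground / map = 4260000 / 15.8 ≈ 269620; RF = 1:269620

1:269620


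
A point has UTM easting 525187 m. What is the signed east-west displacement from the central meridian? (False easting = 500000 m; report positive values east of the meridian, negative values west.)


displacement = 525187 - 500000 = 25187 m

25187 m


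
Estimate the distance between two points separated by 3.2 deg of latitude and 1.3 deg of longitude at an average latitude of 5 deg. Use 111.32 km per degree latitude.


dlat_km = 3.2 * 111.32 = 356.224
dlon_km = 1.3 * 111.32 * cos(5) ≈ 144.165
dist = sqrt(356.224^2 + 144.165^2) ≈ 384.3 km

384.3 km


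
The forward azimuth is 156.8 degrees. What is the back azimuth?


back azimuth = (156.8 + 180) mod 360 = 336.8 degrees

336.8 degrees


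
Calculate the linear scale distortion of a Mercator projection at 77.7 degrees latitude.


SF = 1 / cos(77.7) = 1 / 0.21303 = 4.694

4.694


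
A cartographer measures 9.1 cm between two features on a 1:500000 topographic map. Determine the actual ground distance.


ground = 9.1 cm * 500000 / 100 = 45500.0 m = 45.5 km

45.5 km


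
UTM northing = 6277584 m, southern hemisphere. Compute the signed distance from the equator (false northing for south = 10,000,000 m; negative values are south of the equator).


For southern: actual = 6277584 - 10000000 = -3722416 m

-3722416 m


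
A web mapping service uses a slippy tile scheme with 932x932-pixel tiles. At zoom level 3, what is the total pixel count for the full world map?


tiles per axis = 2^3 = 8
total tiles = 8^2 = 64
pixels per axis = 8 * 932 = 7456
total pixels = 7456^2 = 55591936

55591936 pixels


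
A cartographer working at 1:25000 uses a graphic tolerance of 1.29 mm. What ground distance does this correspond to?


ground = 1.29 mm * 25000 / 1000 = 32.25 m

32.25 m


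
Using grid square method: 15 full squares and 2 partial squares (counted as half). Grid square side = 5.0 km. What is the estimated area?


effective squares = 15 + 2 * 0.5 = 16.0
area = 16.0 * 25.0 = 400.0 km^2

400.0 km^2


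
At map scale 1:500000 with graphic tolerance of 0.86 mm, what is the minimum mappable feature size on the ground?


ground = 0.86 mm * 500000 / 1000 = 430.0 m

430.0 m


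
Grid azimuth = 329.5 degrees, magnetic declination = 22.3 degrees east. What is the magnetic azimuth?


magnetic azimuth = grid azimuth - declination (east +ve)
mag_az = 329.5 - 22.3 = 307.2 degrees

307.2 degrees


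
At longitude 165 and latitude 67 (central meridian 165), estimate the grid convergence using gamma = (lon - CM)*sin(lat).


gamma = (165 - 165) * sin(67) = 0 * 0.920505 = 0.0 degrees

0.0 degrees


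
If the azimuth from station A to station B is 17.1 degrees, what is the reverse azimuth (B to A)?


back azimuth = (17.1 + 180) mod 360 = 197.1 degrees

197.1 degrees


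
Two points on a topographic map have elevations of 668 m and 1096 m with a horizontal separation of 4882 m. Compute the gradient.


gradient = (1096 - 668) / 4882 = 428 / 4882 = 0.0877

0.0877


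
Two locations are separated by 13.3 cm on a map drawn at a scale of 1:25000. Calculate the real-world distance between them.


ground = 13.3 cm * 25000 / 100 = 3325.0 m = 3.325 km

3.325 km


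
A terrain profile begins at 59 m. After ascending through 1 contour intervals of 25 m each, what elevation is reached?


elevation = 59 + 1 * 25 = 84 m

84 m


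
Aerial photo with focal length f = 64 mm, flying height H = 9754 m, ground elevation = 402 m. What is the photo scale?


scale = f / (H - h) = 64 mm / 9352 m = 64 / 9352000 = 1:146125

1:146125


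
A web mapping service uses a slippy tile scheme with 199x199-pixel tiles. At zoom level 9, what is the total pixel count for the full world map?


tiles per axis = 2^9 = 512
total tiles = 512^2 = 262144
pixels per axis = 512 * 199 = 101888
total pixels = 101888^2 = 10381164544

10381164544 pixels


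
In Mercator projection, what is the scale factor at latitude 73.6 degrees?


SF = 1 / cos(73.6) = 1 / 0.282341 = 3.542

3.542


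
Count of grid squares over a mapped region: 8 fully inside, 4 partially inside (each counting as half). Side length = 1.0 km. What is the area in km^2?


effective squares = 8 + 4 * 0.5 = 10.0
area = 10.0 * 1.0 = 10.0 km^2

10.0 km^2


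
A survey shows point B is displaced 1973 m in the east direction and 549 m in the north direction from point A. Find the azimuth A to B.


az = atan2(1973, 549) = 74.5 deg
adjusted to 0-360: 74.5 degrees

74.5 degrees


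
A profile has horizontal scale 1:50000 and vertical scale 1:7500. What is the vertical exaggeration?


VE = horizontal_scale / vertical_scale = 50000 / 7500 ≈ 6.7

6.7x


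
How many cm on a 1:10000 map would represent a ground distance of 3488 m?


map_cm = 3488 * 100 / 10000 = 34.88 cm

34.88 cm


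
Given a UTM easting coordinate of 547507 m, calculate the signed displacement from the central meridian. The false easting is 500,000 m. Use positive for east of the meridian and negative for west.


displacement = 547507 - 500000 = 47507 m

47507 m


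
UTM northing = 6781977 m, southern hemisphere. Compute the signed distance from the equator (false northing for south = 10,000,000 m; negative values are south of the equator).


For southern: actual = 6781977 - 10000000 = -3218023 m

-3218023 m


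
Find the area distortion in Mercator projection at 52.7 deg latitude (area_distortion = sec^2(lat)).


area_distortion = 1/cos^2(52.7) = 2.723

2.723


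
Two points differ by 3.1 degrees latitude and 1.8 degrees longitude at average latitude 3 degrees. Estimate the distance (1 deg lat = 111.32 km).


dlat_km = 3.1 * 111.32 = 345.092
dlon_km = 1.8 * 111.32 * cos(3) ≈ 200.101
dist = sqrt(345.092^2 + 200.101^2) ≈ 398.9 km

398.9 km


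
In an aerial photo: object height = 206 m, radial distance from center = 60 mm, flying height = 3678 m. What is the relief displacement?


d = h * r / H = 206 * 60 / 3678 = 3.36 mm

3.36 mm


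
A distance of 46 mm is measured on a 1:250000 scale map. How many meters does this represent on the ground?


ground = 46 mm * 250000 / 1000 = 11500.0 m

11500.0 m


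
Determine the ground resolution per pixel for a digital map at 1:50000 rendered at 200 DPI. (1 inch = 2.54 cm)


pixel_cm = 2.54 / 200 = 0.0127 cm
ground = pixel_cm * 50000 / 100 = 2.54 * 50000 / (200 * 100) = 127000 / 20000 = 6.35 m

6.35 m


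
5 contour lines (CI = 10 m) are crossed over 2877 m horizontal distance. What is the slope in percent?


elevation change = 5 * 10 = 50 m
slope = 50 / 2877 * 100 = 1.7%

1.7%


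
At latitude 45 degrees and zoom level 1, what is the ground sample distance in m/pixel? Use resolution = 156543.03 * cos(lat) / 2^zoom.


res = 156543.03 * cos(45) / 2^1 = 156543.03 * 0.70710678 / 2 = 55346.32 m/pixel

55346.32 m/pixel


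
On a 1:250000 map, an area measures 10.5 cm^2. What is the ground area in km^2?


ground_area = 10.5 * (250000/100)^2 = 65625000.0 m^2 = 65.625 km^2

65.625 km^2


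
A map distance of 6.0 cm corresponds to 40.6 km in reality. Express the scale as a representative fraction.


ground = 40.6 km = 4060000 cm; RF denominator = ground / map = 4060000 / 6.0 ≈ 676667; RF = 1:676667

1:676667


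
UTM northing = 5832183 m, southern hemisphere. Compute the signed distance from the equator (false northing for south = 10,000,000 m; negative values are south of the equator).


For southern: actual = 5832183 - 10000000 = -4167817 m

-4167817 m


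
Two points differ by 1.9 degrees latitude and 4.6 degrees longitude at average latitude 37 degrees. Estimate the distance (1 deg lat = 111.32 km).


dlat_km = 1.9 * 111.32 = 211.508
dlon_km = 4.6 * 111.32 * cos(37) ≈ 408.959
dist = sqrt(211.508^2 + 408.959^2) ≈ 460.4 km

460.4 km


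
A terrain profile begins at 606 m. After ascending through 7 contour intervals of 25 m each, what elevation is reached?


elevation = 606 + 7 * 25 = 781 m

781 m


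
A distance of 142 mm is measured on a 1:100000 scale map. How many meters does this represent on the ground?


ground = 142 mm * 100000 / 1000 = 14200.0 m

14200.0 m


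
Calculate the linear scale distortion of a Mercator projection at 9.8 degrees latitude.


SF = 1 / cos(9.8) = 1 / 0.985408 = 1.015

1.015


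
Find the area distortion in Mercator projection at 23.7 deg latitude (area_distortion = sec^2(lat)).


area_distortion = 1/cos^2(23.7) = 1.193

1.193


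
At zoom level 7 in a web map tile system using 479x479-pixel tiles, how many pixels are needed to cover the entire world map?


tiles per axis = 2^7 = 128
total tiles = 128^2 = 16384
pixels per axis = 128 * 479 = 61312
total pixels = 61312^2 = 3759161344

3759161344 pixels


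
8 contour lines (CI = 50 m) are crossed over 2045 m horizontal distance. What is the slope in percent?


elevation change = 8 * 50 = 400 m
slope = 400 / 2045 * 100 = 19.6%

19.6%


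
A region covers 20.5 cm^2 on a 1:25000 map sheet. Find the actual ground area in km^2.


ground_area = 20.5 * (25000/100)^2 = 1281250.0 m^2 = 1.28125 km^2 ≈ 1.281 km^2

1.281 km^2


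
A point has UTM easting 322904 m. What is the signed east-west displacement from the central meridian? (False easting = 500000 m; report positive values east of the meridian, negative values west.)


displacement = 322904 - 500000 = -177096 m

-177096 m


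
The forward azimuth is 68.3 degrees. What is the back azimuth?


back azimuth = (68.3 + 180) mod 360 = 248.3 degrees

248.3 degrees


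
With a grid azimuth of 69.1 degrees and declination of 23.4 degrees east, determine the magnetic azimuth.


magnetic azimuth = grid azimuth - declination (east +ve)
mag_az = 69.1 - 23.4 = 45.7 degrees

45.7 degrees


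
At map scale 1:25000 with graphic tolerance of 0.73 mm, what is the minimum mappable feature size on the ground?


ground = 0.73 mm * 25000 / 1000 = 18.25 m

18.25 m


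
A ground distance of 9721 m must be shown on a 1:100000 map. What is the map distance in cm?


map_cm = 9721 * 100 / 100000 = 9.721 cm ≈ 9.72 cm

9.72 cm


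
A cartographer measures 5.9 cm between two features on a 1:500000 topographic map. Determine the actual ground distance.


ground = 5.9 cm * 500000 / 100 = 29500.0 m = 29.5 km

29.5 km


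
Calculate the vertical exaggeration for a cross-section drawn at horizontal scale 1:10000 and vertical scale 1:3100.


VE = horizontal_scale / vertical_scale = 10000 / 3100 ≈ 3.2

3.2x


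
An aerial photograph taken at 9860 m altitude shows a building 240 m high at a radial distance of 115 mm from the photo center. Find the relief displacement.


d = h * r / H = 240 * 115 / 9860 = 2.8 mm

2.8 mm


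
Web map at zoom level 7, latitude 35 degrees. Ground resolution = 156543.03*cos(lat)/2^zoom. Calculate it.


res = 156543.03 * cos(35) / 2^7 = 156543.03 * 0.81915204 / 128 = 1001.82 m/pixel

1001.82 m/pixel


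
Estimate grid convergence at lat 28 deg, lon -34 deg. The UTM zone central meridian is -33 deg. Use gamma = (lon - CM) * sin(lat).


gamma = (-34 - -33) * sin(28) = -1 * 0.469472 = -0.469 degrees

-0.469 degrees


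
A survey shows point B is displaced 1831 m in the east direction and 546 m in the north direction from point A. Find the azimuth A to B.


az = atan2(1831, 546) = 73.4 deg
adjusted to 0-360: 73.4 degrees

73.4 degrees


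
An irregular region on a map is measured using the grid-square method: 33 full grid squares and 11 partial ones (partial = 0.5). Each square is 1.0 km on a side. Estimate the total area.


effective squares = 33 + 11 * 0.5 = 38.5
area = 38.5 * 1.0 = 38.5 km^2

38.5 km^2


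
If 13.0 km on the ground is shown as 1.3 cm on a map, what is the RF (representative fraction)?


ground = 13.0 km = 1300000 cm; RF denominator = ground / map = 1300000 / 1.3 = 1000000; RF = 1:1000000

1:1000000


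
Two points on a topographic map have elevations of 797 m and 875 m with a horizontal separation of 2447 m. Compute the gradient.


gradient = (875 - 797) / 2447 = 78 / 2447 = 0.0319

0.0319


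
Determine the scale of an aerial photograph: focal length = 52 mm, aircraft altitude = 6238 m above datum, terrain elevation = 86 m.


scale = f / (H - h) = 52 mm / 6152 m = 52 / 6152000 = 1:118308

1:118308


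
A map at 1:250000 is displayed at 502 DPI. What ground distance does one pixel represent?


pixel_cm = 2.54 / 502 ≈ 0.00506 cm
ground = pixel_cm * 250000 / 100 = 2.54 * 250000 / (502 * 100) = 635000 / 50200 ≈ 12.65 m

12.65 m


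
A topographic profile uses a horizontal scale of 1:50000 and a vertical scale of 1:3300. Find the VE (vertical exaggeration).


VE = horizontal_scale / vertical_scale = 50000 / 3300 ≈ 15.2

15.2x


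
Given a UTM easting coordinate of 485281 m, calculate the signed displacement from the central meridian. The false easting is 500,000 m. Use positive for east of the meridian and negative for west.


displacement = 485281 - 500000 = -14719 m

-14719 m


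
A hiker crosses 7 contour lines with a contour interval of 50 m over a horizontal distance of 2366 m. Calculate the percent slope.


elevation change = 7 * 50 = 350 m
slope = 350 / 2366 * 100 = 14.8%

14.8%


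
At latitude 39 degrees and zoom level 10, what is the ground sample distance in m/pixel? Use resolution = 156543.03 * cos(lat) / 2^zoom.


res = 156543.03 * cos(39) / 2^10 = 156543.03 * 0.77714596 / 1024 = 118.81 m/pixel

118.81 m/pixel


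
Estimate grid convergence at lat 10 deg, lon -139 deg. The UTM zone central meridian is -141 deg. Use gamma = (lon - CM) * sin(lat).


gamma = (-139 - -141) * sin(10) = 2 * 0.173648 = 0.347 degrees

0.347 degrees


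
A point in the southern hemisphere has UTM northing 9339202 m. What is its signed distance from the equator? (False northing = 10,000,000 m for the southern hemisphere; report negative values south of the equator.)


For southern: actual = 9339202 - 10000000 = -660798 m

-660798 m


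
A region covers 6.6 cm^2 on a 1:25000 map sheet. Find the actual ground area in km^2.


ground_area = 6.6 * (25000/100)^2 = 412500.0 m^2 = 0.4125 km^2 ≈ 0.413 km^2

0.413 km^2


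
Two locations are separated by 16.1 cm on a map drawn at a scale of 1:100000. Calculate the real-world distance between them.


ground = 16.1 cm * 100000 / 100 = 16100.0 m = 16.1 km

16.1 km


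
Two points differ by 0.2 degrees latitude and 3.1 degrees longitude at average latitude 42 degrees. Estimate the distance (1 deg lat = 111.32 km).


dlat_km = 0.2 * 111.32 = 22.264
dlon_km = 3.1 * 111.32 * cos(42) ≈ 256.453
dist = sqrt(22.264^2 + 256.453^2) ≈ 257.4 km

257.4 km


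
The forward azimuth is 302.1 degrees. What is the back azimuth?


back azimuth = (302.1 + 180) mod 360 = 122.1 degrees

122.1 degrees


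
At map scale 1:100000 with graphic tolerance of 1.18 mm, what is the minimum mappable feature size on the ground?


ground = 1.18 mm * 100000 / 1000 = 118.0 m

118.0 m


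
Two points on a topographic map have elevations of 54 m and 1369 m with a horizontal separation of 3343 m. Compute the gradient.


gradient = (1369 - 54) / 3343 = 1315 / 3343 = 0.3934

0.3934


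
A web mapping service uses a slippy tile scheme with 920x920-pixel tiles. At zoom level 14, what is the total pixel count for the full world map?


tiles per axis = 2^14 = 16384
total tiles = 16384^2 = 268435456
pixels per axis = 16384 * 920 = 15073280
total pixels = 15073280^2 = 227203769958400

227203769958400 pixels


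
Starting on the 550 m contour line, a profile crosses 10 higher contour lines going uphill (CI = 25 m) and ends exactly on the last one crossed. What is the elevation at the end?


elevation = 550 + 10 * 25 = 800 m

800 m


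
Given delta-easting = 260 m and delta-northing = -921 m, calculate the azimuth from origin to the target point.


az = atan2(260, -921) = 164.2 deg
adjusted to 0-360: 164.2 degrees

164.2 degrees


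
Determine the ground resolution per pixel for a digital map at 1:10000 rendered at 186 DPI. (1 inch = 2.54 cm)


pixel_cm = 2.54 / 186 ≈ 0.013656 cm
ground = pixel_cm * 10000 / 100 = 2.54 * 10000 / (186 * 100) = 25400 / 18600 ≈ 1.37 m

1.37 m


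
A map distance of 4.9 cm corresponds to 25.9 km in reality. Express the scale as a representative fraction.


ground = 25.9 km = 2590000 cm; RF denominator = ground / map = 2590000 / 4.9 ≈ 528571; RF = 1:528571

1:528571


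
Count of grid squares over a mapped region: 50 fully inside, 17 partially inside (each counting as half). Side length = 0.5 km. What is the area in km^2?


effective squares = 50 + 17 * 0.5 = 58.5
area = 58.5 * 0.25 = 14.625 km^2

14.625 km^2


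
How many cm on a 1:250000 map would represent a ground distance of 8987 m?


map_cm = 8987 * 100 / 250000 = 3.5948 cm ≈ 3.59 cm

3.59 cm


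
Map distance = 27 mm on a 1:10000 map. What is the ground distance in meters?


ground = 27 mm * 10000 / 1000 = 270.0 m

270.0 m


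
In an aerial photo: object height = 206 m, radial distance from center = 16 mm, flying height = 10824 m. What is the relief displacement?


d = h * r / H = 206 * 16 / 10824 = 0.3 mm

0.3 mm


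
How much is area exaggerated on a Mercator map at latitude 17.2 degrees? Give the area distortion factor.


area_distortion = 1/cos^2(17.2) = 1.096

1.096
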